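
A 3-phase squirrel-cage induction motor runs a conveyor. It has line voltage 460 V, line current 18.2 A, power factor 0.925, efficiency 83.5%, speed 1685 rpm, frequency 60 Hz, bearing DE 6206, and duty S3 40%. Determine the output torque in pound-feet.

46.8 lb·ft

P_in = √3·V·I·cosφ = 1.732 × 460 × 18.2 × 0.925 = 13413 W
P_out = η·P_in = 0.835 × 13413 = 11200 W
n = 1685 rpm
ω = 2π×1685/60 = 176.5 rad/s
τ = P_out/ω = 11200/176.5 = 63.46 N·m
In lb·ft: 63.46/1.356 = 46.8 lb·ft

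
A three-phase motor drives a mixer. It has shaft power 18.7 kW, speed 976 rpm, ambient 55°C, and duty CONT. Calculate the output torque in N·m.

183 N·m

ω = 2π × 976/60 = 102.2 rad/s
τ = P/ω = 18700/102.2 = 183 N·m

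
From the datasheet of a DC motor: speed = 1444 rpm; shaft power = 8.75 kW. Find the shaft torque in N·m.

ω = 2π × 1444/60 = 151.2 rad/s
τ = P/ω = 8750/151.2 = 57.9 N·m

57.9 N·m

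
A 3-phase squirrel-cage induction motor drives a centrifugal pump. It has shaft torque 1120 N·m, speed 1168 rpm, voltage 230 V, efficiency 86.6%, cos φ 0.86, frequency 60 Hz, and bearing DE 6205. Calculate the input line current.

ω = 2π×1168/60 = 122.3 rad/s; P_out = τω = 1120 × 122.3 = 136976 W
P_in = P_out / η = 136976 / 0.866 = 158171 W
I_L = P_in / (√3·V_L·cosφ) = 158171 / (1.732 × 230 × 0.86) = 462 A

462 A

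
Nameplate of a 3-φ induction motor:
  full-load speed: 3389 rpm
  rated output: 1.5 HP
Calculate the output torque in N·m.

P_out = 1.5 × 746 = 1119 W
ω = 2π × 3389/60 = 354.9 rad/s
τ = P_out/ω = 1119/354.9 = 3.15 N·m

3.15 N·m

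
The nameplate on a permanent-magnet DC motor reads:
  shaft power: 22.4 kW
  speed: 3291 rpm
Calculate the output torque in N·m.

65 N·m

ω = 2π × 3291/60 = 344.6 rad/s
τ = P/ω = 22400/344.6 = 65 N·m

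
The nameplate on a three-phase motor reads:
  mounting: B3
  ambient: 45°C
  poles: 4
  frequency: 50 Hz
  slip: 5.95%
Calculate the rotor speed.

n_s = 120f/p = 120×50/4 = 1500 rpm
n = n_s(1 − s) = 1500 × (1 − 0.0595) = 1411 rpm

1411 rpm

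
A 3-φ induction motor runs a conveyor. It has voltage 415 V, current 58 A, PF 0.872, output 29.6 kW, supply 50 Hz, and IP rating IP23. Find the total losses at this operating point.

P_in = √3·V·I·cosφ = 1.732×415×58×0.872 = 36353 W
P_out = 29600 W
Losses = P_in − P_out = 36353 − 29600 = 6753 W

6.75 kW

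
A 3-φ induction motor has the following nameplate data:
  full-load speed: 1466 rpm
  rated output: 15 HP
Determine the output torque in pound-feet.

P_out = 15 × 746 = 11190 W
ω = 2π × 1466/60 = 153.5 rad/s
τ = P_out/ω = 11190/153.5 = 72.9 N·m
In lb·ft: 72.9/1.356 = 53.8 lb·ft

53.8 lb·ft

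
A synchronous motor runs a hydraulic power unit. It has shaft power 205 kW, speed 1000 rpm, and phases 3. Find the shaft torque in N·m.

ω = 2π × 1000/60 = 104.7 rad/s
τ = P/ω = 205000/104.7 = 1960 N·m

1960 N·m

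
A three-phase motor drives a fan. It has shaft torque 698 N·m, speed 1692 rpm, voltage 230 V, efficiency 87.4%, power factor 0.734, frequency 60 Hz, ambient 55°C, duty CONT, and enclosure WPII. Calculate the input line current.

ω = 2π×1692/60 = 177.2 rad/s; P_out = τω = 698 × 177.2 = 123686 W
P_in = P_out / η = 123686 / 0.874 = 141517 W
I_L = P_in / (√3·V_L·cosφ) = 141517 / (1.732 × 230 × 0.734) = 484 A

484 A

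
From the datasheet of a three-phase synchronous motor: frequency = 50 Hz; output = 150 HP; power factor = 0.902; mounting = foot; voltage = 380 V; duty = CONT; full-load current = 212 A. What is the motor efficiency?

88.9 %

P_out = 150 × 746 = 111900 W
P_in = √3·V_L·I_L·cosφ = 1.732 × 380 × 212 × 0.902 = 125856 W
η = P_out / P_in = 111900 / 125856 = 0.889 = 88.9%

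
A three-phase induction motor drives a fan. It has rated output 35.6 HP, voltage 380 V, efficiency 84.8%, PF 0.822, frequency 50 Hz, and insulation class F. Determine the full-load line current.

57.9 A

P_out = 35.6 × 746 = 26558 W
P_in = P_out / η = 26558 / 0.848 = 31318 W
I_L = P_in / (√3·V_L·cosφ) = 31318 / (1.732 × 380 × 0.822) = 57.9 A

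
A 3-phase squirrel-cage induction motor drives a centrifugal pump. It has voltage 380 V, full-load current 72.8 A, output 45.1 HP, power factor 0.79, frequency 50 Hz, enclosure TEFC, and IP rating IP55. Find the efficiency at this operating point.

P_out = 45.1 × 746 = 33645 W
P_in = √3·V_L·I_L·cosφ = 1.732 × 380 × 72.8 × 0.79 = 37852 W
η = P_out / P_in = 33645 / 37852 = 0.889 = 88.9%

88.9 %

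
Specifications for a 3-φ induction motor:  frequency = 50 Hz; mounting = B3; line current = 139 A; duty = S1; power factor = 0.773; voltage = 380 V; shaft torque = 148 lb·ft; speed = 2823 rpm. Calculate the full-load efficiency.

83.9 %

τ = 148 lb·ft × 1.356 = 200.7 N·m
ω = 2π × 2823/60 = 295.6 rad/s; P_out = τω = 200.7 × 295.6 = 59327 W
P_in = √3·V_L·I_L·cosφ = 1.732 × 380 × 139 × 0.773 = 70717 W
η = P_out / P_in = 59327 / 70717 = 0.839 = 83.9%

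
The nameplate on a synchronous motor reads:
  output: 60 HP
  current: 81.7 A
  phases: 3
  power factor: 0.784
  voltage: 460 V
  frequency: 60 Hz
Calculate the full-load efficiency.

87.7 %

P_out = 60 × 746 = 44760 W
P_in = √3·V_L·I_L·cosφ = 1.732 × 460 × 81.7 × 0.784 = 51032 W
η = P_out / P_in = 44760 / 51032 = 0.877 = 87.7%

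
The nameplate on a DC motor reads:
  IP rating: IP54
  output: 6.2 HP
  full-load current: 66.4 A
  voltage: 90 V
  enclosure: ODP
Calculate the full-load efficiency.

P_out = 6.2 × 746 = 4625 W
P_in = V·I = 90 × 66.4 = 5976 W
η = P_out / P_in = 4625 / 5976 = 0.774 = 77.4%

77.4 %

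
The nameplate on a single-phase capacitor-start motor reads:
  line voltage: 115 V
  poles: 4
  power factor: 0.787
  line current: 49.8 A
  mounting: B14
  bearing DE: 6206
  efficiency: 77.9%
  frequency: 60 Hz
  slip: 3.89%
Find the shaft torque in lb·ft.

14.3 lb·ft

P_in = V·I·cosφ = 115 × 49.8 × 0.787 = 4507 W
P_out = η·P_in = 0.779 × 4507 = 3511 W
n_s = 120×60/4 = 1800 rpm; n = 1800×(1−0.0389) = 1730 rpm
ω = 2π×1730/60 = 181.2 rad/s
τ = P_out/ω = 3511/181.2 = 19.38 N·m
In lb·ft: 19.38/1.356 = 14.3 lb·ft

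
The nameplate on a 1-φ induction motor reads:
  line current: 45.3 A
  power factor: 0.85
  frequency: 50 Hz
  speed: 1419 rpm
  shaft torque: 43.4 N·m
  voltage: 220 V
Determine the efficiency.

ω = 2π × 1419/60 = 148.6 rad/s; P_out = τω = 43.4 × 148.6 = 6449 W
P_in = V·I·cosφ = 220 × 45.3 × 0.85 = 8471 W
η = P_out / P_in = 6449 / 8471 = 0.761 = 76.1%

76.1 %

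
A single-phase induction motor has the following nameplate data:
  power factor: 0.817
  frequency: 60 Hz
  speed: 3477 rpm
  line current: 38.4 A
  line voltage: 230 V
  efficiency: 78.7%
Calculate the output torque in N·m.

P_in = V·I·cosφ = 230 × 38.4 × 0.817 = 7216 W
P_out = η·P_in = 0.787 × 7216 = 5679 W
n = 3477 rpm
ω = 2π×3477/60 = 364.1 rad/s
τ = P_out/ω = 5679/364.1 = 15.6 N·m

15.6 N·m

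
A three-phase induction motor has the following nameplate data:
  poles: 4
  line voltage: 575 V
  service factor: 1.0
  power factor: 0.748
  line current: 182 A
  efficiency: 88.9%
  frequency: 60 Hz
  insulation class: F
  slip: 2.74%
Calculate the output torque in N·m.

657 N·m

P_in = √3·V·I·cosφ = 1.732 × 575 × 182 × 0.748 = 135578 W
P_out = η·P_in = 0.889 × 135578 = 120529 W
n_s = 120×60/4 = 1800 rpm; n = 1800×(1−0.0274) = 1751 rpm
ω = 2π×1751/60 = 183.4 rad/s
τ = P_out/ω = 120529/183.4 = 657 N·m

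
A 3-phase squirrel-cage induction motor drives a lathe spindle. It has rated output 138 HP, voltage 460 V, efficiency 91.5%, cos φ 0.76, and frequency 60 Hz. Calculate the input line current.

186 A

P_out = 138 × 746 = 102948 W
P_in = P_out / η = 102948 / 0.915 = 112511 W
I_L = P_in / (√3·V_L·cosφ) = 112511 / (1.732 × 460 × 0.76) = 186 A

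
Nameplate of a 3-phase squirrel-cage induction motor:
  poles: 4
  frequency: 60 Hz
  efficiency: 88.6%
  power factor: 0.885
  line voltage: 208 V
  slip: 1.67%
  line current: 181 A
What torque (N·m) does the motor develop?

P_in = √3·V·I·cosφ = 1.732 × 208 × 181 × 0.885 = 57708 W
P_out = η·P_in = 0.886 × 57708 = 51129 W
n_s = 120×60/4 = 1800 rpm; n = 1800×(1−0.0167) = 1770 rpm
ω = 2π×1770/60 = 185.4 rad/s
τ = P_out/ω = 51129/185.4 = 276 N·m

276 N·m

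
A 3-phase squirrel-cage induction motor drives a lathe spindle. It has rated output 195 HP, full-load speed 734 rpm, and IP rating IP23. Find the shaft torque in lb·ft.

P_out = 195 × 746 = 145470 W
ω = 2π × 734/60 = 76.86 rad/s
τ = P_out/ω = 145470/76.86 = 1893 N·m
In lb·ft: 1893/1.356 = 1400 lb·ft

1400 lb·ft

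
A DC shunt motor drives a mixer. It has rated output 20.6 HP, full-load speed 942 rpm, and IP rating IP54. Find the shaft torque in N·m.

P_out = 20.6 × 746 = 15368 W
ω = 2π × 942/60 = 98.65 rad/s
τ = P_out/ω = 15368/98.65 = 156 N·m

156 N·m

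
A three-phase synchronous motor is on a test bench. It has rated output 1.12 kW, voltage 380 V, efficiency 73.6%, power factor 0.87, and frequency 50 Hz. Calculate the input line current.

2.66 A

P_out = 1.12 kW = 1120 W
P_in = P_out / η = 1120 / 0.736 = 1522 W
I_L = P_in / (√3·V_L·cosφ) = 1522 / (1.732 × 380 × 0.87) = 2.66 A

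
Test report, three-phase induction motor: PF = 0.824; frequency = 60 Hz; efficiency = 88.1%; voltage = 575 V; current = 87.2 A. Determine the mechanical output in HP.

84.5 HP

P_in = √3·V·I·cosφ = 1.732 × 575 × 87.2 × 0.824 = 71558 W
P_out = η·P_in = 0.881 × 71558 = 63043 W
= 63043/746 = 84.5 HP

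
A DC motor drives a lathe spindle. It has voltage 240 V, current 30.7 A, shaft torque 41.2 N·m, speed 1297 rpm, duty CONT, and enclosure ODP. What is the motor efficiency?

ω = 2π × 1297/60 = 135.8 rad/s; P_out = τω = 41.2 × 135.8 = 5595 W
P_in = V·I = 240 × 30.7 = 7368 W
η = P_out / P_in = 5595 / 7368 = 0.759 = 75.9%

75.9 %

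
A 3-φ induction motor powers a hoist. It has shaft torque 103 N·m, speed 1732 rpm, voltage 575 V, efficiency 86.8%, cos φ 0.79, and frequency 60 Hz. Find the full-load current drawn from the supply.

ω = 2π×1732/60 = 181.4 rad/s; P_out = τω = 103 × 181.4 = 18684 W
P_in = P_out / η = 18684 / 0.868 = 21525 W
I_L = P_in / (√3·V_L·cosφ) = 21525 / (1.732 × 575 × 0.79) = 27.4 A

27.4 A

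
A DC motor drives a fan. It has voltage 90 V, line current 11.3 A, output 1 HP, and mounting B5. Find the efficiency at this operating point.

73.4 %

P_out = 1 × 746 = 746 W
P_in = V·I = 90 × 11.3 = 1017 W
η = P_out / P_in = 746 / 1017 = 0.734 = 73.4%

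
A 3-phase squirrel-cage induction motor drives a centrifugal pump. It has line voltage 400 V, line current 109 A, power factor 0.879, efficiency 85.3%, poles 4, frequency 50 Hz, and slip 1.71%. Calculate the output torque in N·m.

P_in = √3·V·I·cosφ = 1.732 × 400 × 109 × 0.879 = 66378 W
P_out = η·P_in = 0.853 × 66378 = 56620 W
n_s = 120×50/4 = 1500 rpm; n = 1500×(1−0.0171) = 1474 rpm
ω = 2π×1474/60 = 154.4 rad/s
τ = P_out/ω = 56620/154.4 = 367 N·m

367 N·m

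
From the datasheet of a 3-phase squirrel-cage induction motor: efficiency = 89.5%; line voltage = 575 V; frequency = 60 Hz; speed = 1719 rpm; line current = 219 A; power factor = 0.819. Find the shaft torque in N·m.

888 N·m

P_in = √3·V·I·cosφ = 1.732 × 575 × 219 × 0.819 = 178626 W
P_out = η·P_in = 0.895 × 178626 = 159870 W
n = 1719 rpm
ω = 2π×1719/60 = 180 rad/s
τ = P_out/ω = 159870/180 = 888 N·m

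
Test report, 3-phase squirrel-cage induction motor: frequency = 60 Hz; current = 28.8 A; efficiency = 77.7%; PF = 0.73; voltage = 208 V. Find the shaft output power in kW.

5.89 kW

P_in = √3·V·I·cosφ = 1.732 × 208 × 28.8 × 0.73 = 7574 W
P_out = η·P_in = 0.777 × 7574 = 5885 W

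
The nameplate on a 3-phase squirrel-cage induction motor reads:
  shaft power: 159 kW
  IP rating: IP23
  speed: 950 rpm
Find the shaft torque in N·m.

1600 N·m

ω = 2π × 950/60 = 99.48 rad/s
τ = P/ω = 159000/99.48 = 1600 N·m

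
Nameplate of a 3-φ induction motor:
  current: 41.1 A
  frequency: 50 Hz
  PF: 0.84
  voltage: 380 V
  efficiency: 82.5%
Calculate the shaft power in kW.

P_in = √3·V·I·cosφ = 1.732 × 380 × 41.1 × 0.84 = 22722 W
P_out = η·P_in = 0.825 × 22722 = 18746 W

18.7 kW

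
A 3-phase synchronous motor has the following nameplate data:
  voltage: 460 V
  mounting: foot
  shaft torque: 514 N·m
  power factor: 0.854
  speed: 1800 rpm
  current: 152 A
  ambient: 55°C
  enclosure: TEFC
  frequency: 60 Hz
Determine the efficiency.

93.7 %

ω = 2π × 1800/60 = 188.5 rad/s; P_out = τω = 514 × 188.5 = 96889 W
P_in = √3·V_L·I_L·cosφ = 1.732 × 460 × 152 × 0.854 = 103421 W
η = P_out / P_in = 96889 / 103421 = 0.937 = 93.7%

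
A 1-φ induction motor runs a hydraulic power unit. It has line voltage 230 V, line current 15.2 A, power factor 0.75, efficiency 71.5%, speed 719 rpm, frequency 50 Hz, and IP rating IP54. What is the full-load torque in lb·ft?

P_in = V·I·cosφ = 230 × 15.2 × 0.75 = 2622 W
P_out = η·P_in = 0.715 × 2622 = 1875 W
n = 719 rpm
ω = 2π×719/60 = 75.29 rad/s
τ = P_out/ω = 1875/75.29 = 24.9 N·m
In lb·ft: 24.9/1.356 = 18.4 lb·ft

18.4 lb·ft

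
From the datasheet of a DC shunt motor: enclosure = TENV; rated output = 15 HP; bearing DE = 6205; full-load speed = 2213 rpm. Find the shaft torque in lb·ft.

35.6 lb·ft

P_out = 15 × 746 = 11190 W
ω = 2π × 2213/60 = 231.7 rad/s
τ = P_out/ω = 11190/231.7 = 48.3 N·m
In lb·ft: 48.3/1.356 = 35.6 lb·ft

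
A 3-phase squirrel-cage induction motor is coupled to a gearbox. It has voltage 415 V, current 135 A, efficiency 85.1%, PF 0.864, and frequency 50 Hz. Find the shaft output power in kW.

P_in = √3·V·I·cosφ = 1.732 × 415 × 135 × 0.864 = 83838 W
P_out = η·P_in = 0.851 × 83838 = 71346 W

71.3 kW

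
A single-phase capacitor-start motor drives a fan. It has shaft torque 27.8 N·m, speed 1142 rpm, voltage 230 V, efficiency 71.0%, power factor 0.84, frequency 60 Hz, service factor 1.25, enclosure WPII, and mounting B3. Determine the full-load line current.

ω = 2π×1142/60 = 119.6 rad/s; P_out = τω = 27.8 × 119.6 = 3325 W
P_in = P_out / η = 3325 / 0.710 = 4683 W
I = P_in / (V·cosφ) = 4683 / (230 × 0.84) = 24.2 A

24.2 A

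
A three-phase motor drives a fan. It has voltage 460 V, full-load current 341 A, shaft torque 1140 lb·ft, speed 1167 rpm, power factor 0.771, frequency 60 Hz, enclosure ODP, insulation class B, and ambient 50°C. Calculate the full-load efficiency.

90.2 %

τ = 1140 lb·ft × 1.356 = 1546 N·m
ω = 2π × 1167/60 = 122.2 rad/s; P_out = τω = 1546 × 122.2 = 188921 W
P_in = √3·V_L·I_L·cosφ = 1.732 × 460 × 341 × 0.771 = 209466 W
η = P_out / P_in = 188921 / 209466 = 0.902 = 90.2%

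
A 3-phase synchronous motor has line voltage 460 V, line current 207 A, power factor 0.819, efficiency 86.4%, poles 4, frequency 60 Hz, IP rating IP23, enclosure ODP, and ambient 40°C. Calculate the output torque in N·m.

619 N·m

P_in = √3·V·I·cosφ = 1.732 × 460 × 207 × 0.819 = 135070 W
P_out = η·P_in = 0.864 × 135070 = 116700 W
n = n_s = 120×60/4 = 1800 rpm (synchronous)
ω = 2π×1800/60 = 188.5 rad/s
τ = P_out/ω = 116700/188.5 = 619 N·m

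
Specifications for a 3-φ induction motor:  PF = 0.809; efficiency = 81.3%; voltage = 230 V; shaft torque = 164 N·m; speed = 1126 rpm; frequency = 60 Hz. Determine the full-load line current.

ω = 2π×1126/60 = 117.9 rad/s; P_out = τω = 164 × 117.9 = 19336 W
P_in = P_out / η = 19336 / 0.813 = 23784 W
I_L = P_in / (√3·V_L·cosφ) = 23784 / (1.732 × 230 × 0.809) = 73.8 A

73.8 A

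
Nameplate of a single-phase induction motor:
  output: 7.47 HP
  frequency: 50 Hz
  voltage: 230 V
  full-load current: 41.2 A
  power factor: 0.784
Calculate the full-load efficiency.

75.0 %

P_out = 7.47 × 746 = 5573 W
P_in = V·I·cosφ = 230 × 41.2 × 0.784 = 7429 W
η = P_out / P_in = 5573 / 7429 = 0.750 = 75.0%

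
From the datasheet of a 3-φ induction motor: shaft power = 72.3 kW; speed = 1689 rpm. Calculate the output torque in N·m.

ω = 2π × 1689/60 = 176.9 rad/s
τ = P/ω = 72300/176.9 = 409 N·m

409 N·m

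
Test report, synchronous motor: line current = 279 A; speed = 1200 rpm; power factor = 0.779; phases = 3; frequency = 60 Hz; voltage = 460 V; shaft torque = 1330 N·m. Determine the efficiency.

96.5 %

ω = 2π × 1200/60 = 125.7 rad/s; P_out = τω = 1330 × 125.7 = 167181 W
P_in = √3·V_L·I_L·cosφ = 1.732 × 460 × 279 × 0.779 = 173160 W
η = P_out / P_in = 167181 / 173160 = 0.965 = 96.5%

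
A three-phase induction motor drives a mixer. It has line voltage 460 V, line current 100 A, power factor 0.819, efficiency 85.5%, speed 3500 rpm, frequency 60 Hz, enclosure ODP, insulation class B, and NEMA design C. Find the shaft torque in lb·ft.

P_in = √3·V·I·cosφ = 1.732 × 460 × 100 × 0.819 = 65251 W
P_out = η·P_in = 0.855 × 65251 = 55790 W
n = 3500 rpm
ω = 2π×3500/60 = 366.5 rad/s
τ = P_out/ω = 55790/366.5 = 152.2 N·m
In lb·ft: 152.2/1.356 = 112 lb·ft

112 lb·ft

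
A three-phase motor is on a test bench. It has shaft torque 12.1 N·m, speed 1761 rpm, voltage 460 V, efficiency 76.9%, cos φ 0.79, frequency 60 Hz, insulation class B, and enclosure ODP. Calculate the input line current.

4.61 A

ω = 2π×1761/60 = 184.4 rad/s; P_out = τω = 12.1 × 184.4 = 2231 W
P_in = P_out / η = 2231 / 0.769 = 2901 W
I_L = P_in / (√3·V_L·cosφ) = 2901 / (1.732 × 460 × 0.79) = 4.61 A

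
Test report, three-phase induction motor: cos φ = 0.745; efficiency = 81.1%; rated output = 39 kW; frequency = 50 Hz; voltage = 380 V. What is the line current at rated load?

98.1 A

P_out = 39 kW = 39000 W
P_in = P_out / η = 39000 / 0.811 = 48089 W
I_L = P_in / (√3·V_L·cosφ) = 48089 / (1.732 × 380 × 0.745) = 98.1 A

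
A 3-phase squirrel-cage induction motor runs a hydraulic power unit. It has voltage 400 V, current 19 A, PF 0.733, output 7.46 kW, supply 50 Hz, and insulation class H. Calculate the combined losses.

2190 W

P_in = √3·V·I·cosφ = 1.732×400×19×0.733 = 9649 W
P_out = 7460 W
Losses = P_in − P_out = 9649 − 7460 = 2189 W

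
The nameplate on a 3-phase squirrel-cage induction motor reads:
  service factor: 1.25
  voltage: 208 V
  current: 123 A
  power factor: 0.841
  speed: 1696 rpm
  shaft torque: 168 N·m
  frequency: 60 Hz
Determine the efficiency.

80.1 %

ω = 2π × 1696/60 = 177.6 rad/s; P_out = τω = 168 × 177.6 = 29837 W
P_in = √3·V_L·I_L·cosφ = 1.732 × 208 × 123 × 0.841 = 37266 W
η = P_out / P_in = 29837 / 37266 = 0.801 = 80.1%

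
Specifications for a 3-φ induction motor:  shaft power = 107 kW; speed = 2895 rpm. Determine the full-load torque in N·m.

353 N·m

ω = 2π × 2895/60 = 303.2 rad/s
τ = P/ω = 107000/303.2 = 353 N·m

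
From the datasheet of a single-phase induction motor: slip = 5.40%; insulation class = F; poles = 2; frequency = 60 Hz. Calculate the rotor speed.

3406 rpm

n_s = 120f/p = 120×60/2 = 3600 rpm
n = n_s(1 − s) = 3600 × (1 − 0.054) = 3406 rpm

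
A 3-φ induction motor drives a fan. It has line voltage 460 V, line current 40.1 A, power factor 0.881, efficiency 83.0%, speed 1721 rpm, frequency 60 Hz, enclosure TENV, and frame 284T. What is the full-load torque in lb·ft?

P_in = √3·V·I·cosφ = 1.732 × 460 × 40.1 × 0.881 = 28147 W
P_out = η·P_in = 0.83 × 28147 = 23362 W
n = 1721 rpm
ω = 2π×1721/60 = 180.2 rad/s
τ = P_out/ω = 23362/180.2 = 129.6 N·m
In lb·ft: 129.6/1.356 = 95.6 lb·ft

95.6 lb·ft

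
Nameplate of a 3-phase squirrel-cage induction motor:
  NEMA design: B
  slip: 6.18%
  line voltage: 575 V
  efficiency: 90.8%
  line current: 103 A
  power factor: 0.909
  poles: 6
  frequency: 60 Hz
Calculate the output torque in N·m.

P_in = √3·V·I·cosφ = 1.732 × 575 × 103 × 0.909 = 93243 W
P_out = η·P_in = 0.908 × 93243 = 84665 W
n_s = 120×60/6 = 1200 rpm; n = 1200×(1−0.0618) = 1126 rpm
ω = 2π×1126/60 = 117.9 rad/s
τ = P_out/ω = 84665/117.9 = 718 N·m

718 N·m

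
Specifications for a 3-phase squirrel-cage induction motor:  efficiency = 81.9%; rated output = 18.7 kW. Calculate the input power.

P_out = 18700 W
P_in = P_out/η = 18700/0.819 = 22833 W = 22.8 kW

22.8 kW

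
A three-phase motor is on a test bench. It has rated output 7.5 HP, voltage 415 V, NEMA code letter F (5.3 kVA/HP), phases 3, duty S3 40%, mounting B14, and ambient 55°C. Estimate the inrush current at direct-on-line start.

S_LR = 5.3 × 7.5 = 39.75 kVA
I_LR = S_LR/(√3·V_L) = 39750/(1.732×415) = 55.3 A

55.3 A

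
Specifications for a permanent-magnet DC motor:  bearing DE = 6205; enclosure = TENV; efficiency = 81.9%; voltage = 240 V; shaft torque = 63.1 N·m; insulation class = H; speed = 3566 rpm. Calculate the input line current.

120 A

ω = 2π×3566/60 = 373.4 rad/s; P_out = τω = 63.1 × 373.4 = 23562 W
P_in = P_out / η = 23562 / 0.819 = 28769 W
I = P_in / V = 28769 / 240 = 120 A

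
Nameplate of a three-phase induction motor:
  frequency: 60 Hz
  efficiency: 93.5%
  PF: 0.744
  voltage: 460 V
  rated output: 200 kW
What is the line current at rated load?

361 A

P_out = 200 kW = 200000 W
P_in = P_out / η = 200000 / 0.935 = 213904 W
I_L = P_in / (√3·V_L·cosφ) = 213904 / (1.732 × 460 × 0.744) = 361 A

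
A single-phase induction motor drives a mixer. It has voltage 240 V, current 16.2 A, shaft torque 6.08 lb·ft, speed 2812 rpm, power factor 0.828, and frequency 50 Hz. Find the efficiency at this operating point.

75.4 %

τ = 6.08 lb·ft × 1.356 = 8.244 N·m
ω = 2π × 2812/60 = 294.5 rad/s; P_out = τω = 8.244 × 294.5 = 2428 W
P_in = V·I·cosφ = 240 × 16.2 × 0.828 = 3219 W
η = P_out / P_in = 2428 / 3219 = 0.754 = 75.4%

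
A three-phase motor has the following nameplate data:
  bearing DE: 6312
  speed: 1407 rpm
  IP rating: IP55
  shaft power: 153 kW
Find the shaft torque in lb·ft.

766 lb·ft

ω = 2π × 1407/60 = 147.3 rad/s
τ = P/ω = 153000/147.3 = 1039 N·m
In lb·ft: 1039/1.356 = 766 lb·ft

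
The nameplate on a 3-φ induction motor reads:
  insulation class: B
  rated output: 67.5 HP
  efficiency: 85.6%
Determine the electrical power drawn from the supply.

58.8 kW

P_out = 67.5 × 746 = 50355 W
P_in = P_out/η = 50355/0.856 = 58826 W = 58.8 kW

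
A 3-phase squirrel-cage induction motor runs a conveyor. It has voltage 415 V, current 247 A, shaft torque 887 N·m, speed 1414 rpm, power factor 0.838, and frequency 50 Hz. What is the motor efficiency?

ω = 2π × 1414/60 = 148.1 rad/s; P_out = τω = 887 × 148.1 = 131365 W
P_in = √3·V_L·I_L·cosφ = 1.732 × 415 × 247 × 0.838 = 148777 W
η = P_out / P_in = 131365 / 148777 = 0.883 = 88.3%

88.3 %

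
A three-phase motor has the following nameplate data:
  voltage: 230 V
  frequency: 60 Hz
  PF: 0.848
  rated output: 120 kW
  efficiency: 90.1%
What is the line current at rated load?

P_out = 120 kW = 120000 W
P_in = P_out / η = 120000 / 0.901 = 133185 W
I_L = P_in / (√3·V_L·cosφ) = 133185 / (1.732 × 230 × 0.848) = 394 A

394 A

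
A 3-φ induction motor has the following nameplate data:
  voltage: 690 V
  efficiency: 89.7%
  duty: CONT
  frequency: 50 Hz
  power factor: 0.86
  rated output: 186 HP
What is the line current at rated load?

P_out = 186 × 746 = 138756 W
P_in = P_out / η = 138756 / 0.897 = 154689 W
I_L = P_in / (√3·V_L·cosφ) = 154689 / (1.732 × 690 × 0.86) = 151 A

151 A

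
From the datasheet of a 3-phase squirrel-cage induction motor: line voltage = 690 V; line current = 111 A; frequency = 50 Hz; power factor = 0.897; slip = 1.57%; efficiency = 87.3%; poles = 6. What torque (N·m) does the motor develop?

1010 N·m

P_in = √3·V·I·cosφ = 1.732 × 690 × 111 × 0.897 = 118991 W
P_out = η·P_in = 0.873 × 118991 = 103879 W
n_s = 120×50/6 = 1000 rpm; n = 1000×(1−0.0157) = 984 rpm
ω = 2π×984/60 = 103 rad/s
τ = P_out/ω = 103879/103 = 1010 N·m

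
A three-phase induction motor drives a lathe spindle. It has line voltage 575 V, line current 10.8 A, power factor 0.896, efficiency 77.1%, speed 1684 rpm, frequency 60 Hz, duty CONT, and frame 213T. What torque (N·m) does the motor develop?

P_in = √3·V·I·cosφ = 1.732 × 575 × 10.8 × 0.896 = 9637 W
P_out = η·P_in = 0.771 × 9637 = 7430 W
n = 1684 rpm
ω = 2π×1684/60 = 176.3 rad/s
τ = P_out/ω = 7430/176.3 = 42.1 N·m

42.1 N·m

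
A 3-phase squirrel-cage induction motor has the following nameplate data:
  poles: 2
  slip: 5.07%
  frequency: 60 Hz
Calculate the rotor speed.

n_s = 120f/p = 120×60/2 = 3600 rpm
n = n_s(1 − s) = 3600 × (1 − 0.0507) = 3417 rpm

3417 rpm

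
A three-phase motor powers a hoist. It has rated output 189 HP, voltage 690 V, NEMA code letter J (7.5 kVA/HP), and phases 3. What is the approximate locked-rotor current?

1190 A

S_LR = 7.5 × 189 = 1417.5 kVA
I_LR = S_LR/(√3·V_L) = 1417500/(1.732×690) = 1190 A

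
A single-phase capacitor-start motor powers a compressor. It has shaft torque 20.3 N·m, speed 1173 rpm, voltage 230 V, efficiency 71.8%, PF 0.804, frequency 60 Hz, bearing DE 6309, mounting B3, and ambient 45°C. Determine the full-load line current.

18.8 A

ω = 2π×1173/60 = 122.8 rad/s; P_out = τω = 20.3 × 122.8 = 2493 W
P_in = P_out / η = 2493 / 0.718 = 3472 W
I = P_in / (V·cosφ) = 3472 / (230 × 0.804) = 18.8 A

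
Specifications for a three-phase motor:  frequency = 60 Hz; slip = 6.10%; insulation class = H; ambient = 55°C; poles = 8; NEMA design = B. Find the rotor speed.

845 rpm

n_s = 120f/p = 120×60/8 = 900 rpm
n = n_s(1 − s) = 900 × (1 − 0.061) = 845 rpm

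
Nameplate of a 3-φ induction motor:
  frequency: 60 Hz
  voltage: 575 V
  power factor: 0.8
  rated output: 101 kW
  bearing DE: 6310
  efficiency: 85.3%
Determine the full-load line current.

149 A

P_out = 101 kW = 101000 W
P_in = P_out / η = 101000 / 0.853 = 118406 W
I_L = P_in / (√3·V_L·cosφ) = 118406 / (1.732 × 575 × 0.8) = 149 A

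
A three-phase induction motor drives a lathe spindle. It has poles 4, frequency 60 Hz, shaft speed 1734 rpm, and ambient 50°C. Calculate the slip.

n_s = 120f/p = 120×60/4 = 1800 rpm
s = (n_s − n)/n_s = (1800 − 1734)/1800 = 0.0367

3.67 %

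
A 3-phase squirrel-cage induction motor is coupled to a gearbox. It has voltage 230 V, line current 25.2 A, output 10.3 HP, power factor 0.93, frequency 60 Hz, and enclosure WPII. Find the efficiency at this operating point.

P_out = 10.3 × 746 = 7684 W
P_in = √3·V_L·I_L·cosφ = 1.732 × 230 × 25.2 × 0.93 = 9336 W
η = P_out / P_in = 7684 / 9336 = 0.823 = 82.3%

82.3 %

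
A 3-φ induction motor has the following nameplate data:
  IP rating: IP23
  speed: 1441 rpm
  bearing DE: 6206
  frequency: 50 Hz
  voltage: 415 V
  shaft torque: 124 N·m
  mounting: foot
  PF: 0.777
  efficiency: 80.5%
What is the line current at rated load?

41.6 A

ω = 2π×1441/60 = 150.9 rad/s; P_out = τω = 124 × 150.9 = 18712 W
P_in = P_out / η = 18712 / 0.805 = 23245 W
I_L = P_in / (√3·V_L·cosφ) = 23245 / (1.732 × 415 × 0.777) = 41.6 A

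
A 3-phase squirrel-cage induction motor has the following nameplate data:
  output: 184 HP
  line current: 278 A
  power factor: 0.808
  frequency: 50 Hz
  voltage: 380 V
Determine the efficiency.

P_out = 184 × 746 = 137264 W
P_in = √3·V_L·I_L·cosφ = 1.732 × 380 × 278 × 0.808 = 147839 W
η = P_out / P_in = 137264 / 147839 = 0.928 = 92.8%

92.8 %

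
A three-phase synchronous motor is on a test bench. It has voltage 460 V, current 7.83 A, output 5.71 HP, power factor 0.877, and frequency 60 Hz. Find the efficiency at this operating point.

P_out = 5.71 × 746 = 4260 W
P_in = √3·V_L·I_L·cosφ = 1.732 × 460 × 7.83 × 0.877 = 5471 W
η = P_out / P_in = 4260 / 5471 = 0.779 = 77.9%

77.9 %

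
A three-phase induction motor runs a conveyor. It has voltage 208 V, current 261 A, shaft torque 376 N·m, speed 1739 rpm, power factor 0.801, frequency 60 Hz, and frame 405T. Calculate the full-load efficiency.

90.9 %

ω = 2π × 1739/60 = 182.1 rad/s; P_out = τω = 376 × 182.1 = 68470 W
P_in = √3·V_L·I_L·cosφ = 1.732 × 208 × 261 × 0.801 = 75315 W
η = P_out / P_in = 68470 / 75315 = 0.909 = 90.9%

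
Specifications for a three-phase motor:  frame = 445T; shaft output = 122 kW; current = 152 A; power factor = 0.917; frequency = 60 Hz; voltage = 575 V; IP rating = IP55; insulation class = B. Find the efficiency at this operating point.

87.9 %

P_out = 122 kW = 122000 W
P_in = √3·V_L·I_L·cosφ = 1.732 × 575 × 152 × 0.917 = 138813 W
η = P_out / P_in = 122000 / 138813 = 0.879 = 87.9%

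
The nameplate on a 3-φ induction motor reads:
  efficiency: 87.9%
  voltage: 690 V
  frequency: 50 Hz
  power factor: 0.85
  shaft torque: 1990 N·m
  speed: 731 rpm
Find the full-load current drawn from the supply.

171 A

ω = 2π×731/60 = 76.55 rad/s; P_out = τω = 1990 × 76.55 = 152335 W
P_in = P_out / η = 152335 / 0.879 = 173305 W
I_L = P_in / (√3·V_L·cosφ) = 173305 / (1.732 × 690 × 0.85) = 171 A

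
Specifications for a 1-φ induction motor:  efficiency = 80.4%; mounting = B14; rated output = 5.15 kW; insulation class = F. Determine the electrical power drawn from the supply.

6.41 kW

P_out = 5150 W
P_in = P_out/η = 5150/0.804 = 6405 W = 6.41 kW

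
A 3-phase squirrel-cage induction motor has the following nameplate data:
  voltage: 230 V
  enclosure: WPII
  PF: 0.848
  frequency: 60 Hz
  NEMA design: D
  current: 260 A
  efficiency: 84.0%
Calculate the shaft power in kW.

73.8 kW

P_in = √3·V·I·cosφ = 1.732 × 230 × 260 × 0.848 = 87830 W
P_out = η·P_in = 0.84 × 87830 = 73777 W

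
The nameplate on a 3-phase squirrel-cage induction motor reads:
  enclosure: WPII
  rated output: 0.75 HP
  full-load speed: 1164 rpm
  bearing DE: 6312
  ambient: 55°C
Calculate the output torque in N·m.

4.59 N·m

P_out = 0.75 × 746 = 560 W
ω = 2π × 1164/60 = 121.9 rad/s
τ = P_out/ω = 560/121.9 = 4.59 N·m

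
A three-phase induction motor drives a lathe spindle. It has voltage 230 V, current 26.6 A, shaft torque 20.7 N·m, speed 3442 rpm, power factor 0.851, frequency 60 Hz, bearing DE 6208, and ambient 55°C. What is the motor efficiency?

82.7 %

ω = 2π × 3442/60 = 360.4 rad/s; P_out = τω = 20.7 × 360.4 = 7460 W
P_in = √3·V_L·I_L·cosφ = 1.732 × 230 × 26.6 × 0.851 = 9018 W
η = P_out / P_in = 7460 / 9018 = 0.827 = 82.7%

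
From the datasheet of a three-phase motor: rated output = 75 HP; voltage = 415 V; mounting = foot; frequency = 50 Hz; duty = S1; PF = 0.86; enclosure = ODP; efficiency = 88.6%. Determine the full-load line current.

102 A

P_out = 75 × 746 = 55950 W
P_in = P_out / η = 55950 / 0.886 = 63149 W
I_L = P_in / (√3·V_L·cosφ) = 63149 / (1.732 × 415 × 0.86) = 102 A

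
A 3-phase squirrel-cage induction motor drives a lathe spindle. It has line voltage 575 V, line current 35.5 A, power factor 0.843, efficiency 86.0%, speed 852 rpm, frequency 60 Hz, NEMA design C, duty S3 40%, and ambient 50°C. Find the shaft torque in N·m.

287 N·m

P_in = √3·V·I·cosφ = 1.732 × 575 × 35.5 × 0.843 = 29804 W
P_out = η·P_in = 0.86 × 29804 = 25631 W
n = 852 rpm
ω = 2π×852/60 = 89.22 rad/s
τ = P_out/ω = 25631/89.22 = 287 N·m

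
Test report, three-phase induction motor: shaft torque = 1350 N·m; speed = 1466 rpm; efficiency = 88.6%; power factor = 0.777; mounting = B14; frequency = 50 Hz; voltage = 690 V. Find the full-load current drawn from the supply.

252 A

ω = 2π×1466/60 = 153.5 rad/s; P_out = τω = 1350 × 153.5 = 207225 W
P_in = P_out / η = 207225 / 0.886 = 233888 W
I_L = P_in / (√3·V_L·cosφ) = 233888 / (1.732 × 690 × 0.777) = 252 A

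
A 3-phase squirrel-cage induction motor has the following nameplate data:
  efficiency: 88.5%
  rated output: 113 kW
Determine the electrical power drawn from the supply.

128 kW

P_out = 113000 W
P_in = P_out/η = 113000/0.885 = 127684 W = 128 kW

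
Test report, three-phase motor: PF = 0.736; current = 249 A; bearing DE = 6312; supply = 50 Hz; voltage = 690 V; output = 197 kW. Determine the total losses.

P_in = √3·V·I·cosφ = 1.732×690×249×0.736 = 219015 W
P_out = 197000 W
Losses = P_in − P_out = 219015 − 197000 = 22015 W

22 kW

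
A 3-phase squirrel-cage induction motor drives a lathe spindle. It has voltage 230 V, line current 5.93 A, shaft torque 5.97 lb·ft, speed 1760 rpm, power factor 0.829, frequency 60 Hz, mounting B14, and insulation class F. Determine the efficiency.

τ = 5.97 lb·ft × 1.356 = 8.095 N·m
ω = 2π × 1760/60 = 184.3 rad/s; P_out = τω = 8.095 × 184.3 = 1492 W
P_in = √3·V_L·I_L·cosφ = 1.732 × 230 × 5.93 × 0.829 = 1958 W
η = P_out / P_in = 1492 / 1958 = 0.762 = 76.2%

76.2 %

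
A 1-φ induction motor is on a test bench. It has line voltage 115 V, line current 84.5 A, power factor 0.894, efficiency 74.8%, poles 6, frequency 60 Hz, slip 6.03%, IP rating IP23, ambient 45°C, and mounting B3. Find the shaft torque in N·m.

P_in = V·I·cosφ = 115 × 84.5 × 0.894 = 8687 W
P_out = η·P_in = 0.748 × 8687 = 6498 W
n_s = 120×60/6 = 1200 rpm; n = 1200×(1−0.0603) = 1128 rpm
ω = 2π×1128/60 = 118.1 rad/s
τ = P_out/ω = 6498/118.1 = 55 N·m

55 N·m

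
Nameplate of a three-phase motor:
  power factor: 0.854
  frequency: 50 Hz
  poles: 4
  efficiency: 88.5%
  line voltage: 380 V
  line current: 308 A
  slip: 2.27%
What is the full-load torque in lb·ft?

P_in = √3·V·I·cosφ = 1.732 × 380 × 308 × 0.854 = 173117 W
P_out = η·P_in = 0.885 × 173117 = 153209 W
n_s = 120×50/4 = 1500 rpm; n = 1500×(1−0.0227) = 1466 rpm
ω = 2π×1466/60 = 153.5 rad/s
τ = P_out/ω = 153209/153.5 = 998.1 N·m
In lb·ft: 998.1/1.356 = 736 lb·ft

736 lb·ft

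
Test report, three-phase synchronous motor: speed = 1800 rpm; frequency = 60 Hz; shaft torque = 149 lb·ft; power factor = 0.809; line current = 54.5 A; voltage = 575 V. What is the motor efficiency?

τ = 149 lb·ft × 1.356 = 202 N·m
ω = 2π × 1800/60 = 188.5 rad/s; P_out = τω = 202 × 188.5 = 38077 W
P_in = √3·V_L·I_L·cosφ = 1.732 × 575 × 54.5 × 0.809 = 43910 W
η = P_out / P_in = 38077 / 43910 = 0.867 = 86.7%

86.7 %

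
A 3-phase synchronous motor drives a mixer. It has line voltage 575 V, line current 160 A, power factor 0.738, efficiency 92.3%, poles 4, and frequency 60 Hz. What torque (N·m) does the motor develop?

P_in = √3·V·I·cosφ = 1.732 × 575 × 160 × 0.738 = 117596 W
P_out = η·P_in = 0.923 × 117596 = 108541 W
n = n_s = 120×60/4 = 1800 rpm (synchronous)
ω = 2π×1800/60 = 188.5 rad/s
τ = P_out/ω = 108541/188.5 = 576 N·m

576 N·m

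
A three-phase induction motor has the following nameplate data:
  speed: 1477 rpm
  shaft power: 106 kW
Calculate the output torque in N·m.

685 N·m

ω = 2π × 1477/60 = 154.7 rad/s
τ = P/ω = 106000/154.7 = 685 N·m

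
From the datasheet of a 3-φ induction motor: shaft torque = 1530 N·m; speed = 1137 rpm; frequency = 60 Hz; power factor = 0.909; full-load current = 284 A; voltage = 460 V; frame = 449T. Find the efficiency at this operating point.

ω = 2π × 1137/60 = 119.1 rad/s; P_out = τω = 1530 × 119.1 = 182223 W
P_in = √3·V_L·I_L·cosφ = 1.732 × 460 × 284 × 0.909 = 205678 W
η = P_out / P_in = 182223 / 205678 = 0.886 = 88.6%

88.6 %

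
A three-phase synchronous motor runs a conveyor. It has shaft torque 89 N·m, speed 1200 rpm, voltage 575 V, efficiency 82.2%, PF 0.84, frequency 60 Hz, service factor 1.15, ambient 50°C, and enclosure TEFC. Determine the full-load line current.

16.3 A

ω = 2π×1200/60 = 125.7 rad/s; P_out = τω = 89 × 125.7 = 11187 W
P_in = P_out / η = 11187 / 0.822 = 13609 W
I_L = P_in / (√3·V_L·cosφ) = 13609 / (1.732 × 575 × 0.84) = 16.3 A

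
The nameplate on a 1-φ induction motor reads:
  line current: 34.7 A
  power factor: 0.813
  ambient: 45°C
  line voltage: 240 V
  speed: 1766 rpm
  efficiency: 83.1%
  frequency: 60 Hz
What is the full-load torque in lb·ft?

22.4 lb·ft

P_in = V·I·cosφ = 240 × 34.7 × 0.813 = 6771 W
P_out = η·P_in = 0.831 × 6771 = 5627 W
n = 1766 rpm
ω = 2π×1766/60 = 184.9 rad/s
τ = P_out/ω = 5627/184.9 = 30.43 N·m
In lb·ft: 30.43/1.356 = 22.4 lb·ft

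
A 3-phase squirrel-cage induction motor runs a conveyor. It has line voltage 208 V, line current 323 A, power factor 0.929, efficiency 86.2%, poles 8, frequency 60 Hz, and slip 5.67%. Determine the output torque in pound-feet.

P_in = √3·V·I·cosφ = 1.732 × 208 × 323 × 0.929 = 108101 W
P_out = η·P_in = 0.862 × 108101 = 93183 W
n_s = 120×60/8 = 900 rpm; n = 900×(1−0.0567) = 849 rpm
ω = 2π×849/60 = 88.91 rad/s
τ = P_out/ω = 93183/88.91 = 1048 N·m
In lb·ft: 1048/1.356 = 773 lb·ft

773 lb·ft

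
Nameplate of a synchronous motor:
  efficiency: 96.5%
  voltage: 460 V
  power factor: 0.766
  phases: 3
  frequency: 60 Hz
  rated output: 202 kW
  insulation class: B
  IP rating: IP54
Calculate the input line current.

343 A

P_out = 202 kW = 202000 W
P_in = P_out / η = 202000 / 0.965 = 209326 W
I_L = P_in / (√3·V_L·cosφ) = 209326 / (1.732 × 460 × 0.766) = 343 A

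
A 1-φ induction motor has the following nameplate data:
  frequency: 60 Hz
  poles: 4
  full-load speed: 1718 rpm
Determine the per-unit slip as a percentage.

4.56 %

n_s = 120f/p = 120×60/4 = 1800 rpm
s = (n_s − n)/n_s = (1800 − 1718)/1800 = 0.0456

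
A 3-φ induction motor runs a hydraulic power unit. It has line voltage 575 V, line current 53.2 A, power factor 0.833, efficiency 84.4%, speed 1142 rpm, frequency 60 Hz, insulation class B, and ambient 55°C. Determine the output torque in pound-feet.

230 lb·ft

P_in = √3·V·I·cosφ = 1.732 × 575 × 53.2 × 0.833 = 44134 W
P_out = η·P_in = 0.844 × 44134 = 37249 W
n = 1142 rpm
ω = 2π×1142/60 = 119.6 rad/s
τ = P_out/ω = 37249/119.6 = 311.4 N·m
In lb·ft: 311.4/1.356 = 230 lb·ft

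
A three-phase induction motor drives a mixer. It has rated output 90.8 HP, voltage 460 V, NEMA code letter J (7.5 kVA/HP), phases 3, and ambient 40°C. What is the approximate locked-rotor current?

855 A

S_LR = 7.5 × 90.8 = 681 kVA
I_LR = S_LR/(√3·V_L) = 681000/(1.732×460) = 855 A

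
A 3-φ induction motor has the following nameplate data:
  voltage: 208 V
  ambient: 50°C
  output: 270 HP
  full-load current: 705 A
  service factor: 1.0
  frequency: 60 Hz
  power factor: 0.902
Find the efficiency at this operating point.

P_out = 270 × 746 = 201420 W
P_in = √3·V_L·I_L·cosφ = 1.732 × 208 × 705 × 0.902 = 229090 W
η = P_out / P_in = 201420 / 229090 = 0.879 = 87.9%

87.9 %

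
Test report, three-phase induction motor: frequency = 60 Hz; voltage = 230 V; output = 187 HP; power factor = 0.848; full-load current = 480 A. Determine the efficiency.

86.0 %

P_out = 187 × 746 = 139502 W
P_in = √3·V_L·I_L·cosφ = 1.732 × 230 × 480 × 0.848 = 162148 W
η = P_out / P_in = 139502 / 162148 = 0.860 = 86.0%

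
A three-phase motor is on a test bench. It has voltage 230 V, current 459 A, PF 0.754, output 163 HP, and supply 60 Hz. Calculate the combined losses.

16300 W

P_in = √3·V·I·cosφ = 1.732×230×459×0.754 = 137867 W
P_out = 163×746 = 121598 W
Losses = P_in − P_out = 137867 − 121598 = 16269 W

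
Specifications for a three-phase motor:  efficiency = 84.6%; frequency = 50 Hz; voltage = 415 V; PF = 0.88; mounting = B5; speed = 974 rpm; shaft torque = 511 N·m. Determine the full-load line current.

ω = 2π×974/60 = 102 rad/s; P_out = τω = 511 × 102 = 52122 W
P_in = P_out / η = 52122 / 0.846 = 61610 W
I_L = P_in / (√3·V_L·cosφ) = 61610 / (1.732 × 415 × 0.88) = 97.4 A

97.4 A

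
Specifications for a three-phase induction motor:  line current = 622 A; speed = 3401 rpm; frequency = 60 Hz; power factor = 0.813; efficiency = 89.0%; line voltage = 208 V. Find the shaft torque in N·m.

455 N·m

P_in = √3·V·I·cosφ = 1.732 × 208 × 622 × 0.813 = 182176 W
P_out = η·P_in = 0.89 × 182176 = 162137 W
n = 3401 rpm
ω = 2π×3401/60 = 356.2 rad/s
τ = P_out/ω = 162137/356.2 = 455 N·m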